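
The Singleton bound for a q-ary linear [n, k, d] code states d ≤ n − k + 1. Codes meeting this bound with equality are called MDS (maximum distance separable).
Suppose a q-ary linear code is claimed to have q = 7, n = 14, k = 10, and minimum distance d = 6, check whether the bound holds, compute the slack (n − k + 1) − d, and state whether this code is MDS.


Singleton RHS = n − k + 1 = 5, slack = -1, bound violated (no such code; not MDS).

Singleton bound: d ≤ n − k + 1.
Here n = 14, k = 10, so n − k + 1 = 5.
Given d = 6, check d ≤ 5: NO.
Slack = (n − k + 1) − d = -1.
The slack is negative: d = 6 exceeds n − k + 1 = 5 by 1, so the Singleton bound is violated and no linear [14, 10, 6]_7 code can exist. In particular it is not MDS (MDS requires d = n − k + 1 exactly).
Description: the claimed parameters are [14, 10, 6]_7; such a code would be impossible (violates the Singleton bound).


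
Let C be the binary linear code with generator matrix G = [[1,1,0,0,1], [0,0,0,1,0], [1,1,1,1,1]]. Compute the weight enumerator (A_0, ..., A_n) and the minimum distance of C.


Weight distribution: A_0 = 1, A_1 = 2, A_2 = 1, A_3 = 1, A_4 = 2, A_5 = 1. Minimum distance d = 1.

Enumerate all 2^3 = 8 messages m ∈ F_2^3.
For each, compute codeword c = mG in F_2^5, then tally its weight.
  m = 000 → c = 00000, weight = 0.
  m = 100 → c = 11001, weight = 3.
  m = 010 → c = 00010, weight = 1.
  m = 110 → c = 11011, weight = 4.
  m = 001 → c = 11111, weight = 5.
  m = 101 → c = 00110, weight = 2.
  m = 011 → c = 11101, weight = 4.
  m = 111 → c = 00100, weight = 1.
Tally weights:
  weight 0: 1 codewords.
  weight 1: 2 codewords.
  weight 2: 1 codewords.
  weight 3: 1 codewords.
  weight 4: 2 codewords.
  weight 5: 1 codewords.
Minimum distance d = smallest w > 0 with A_w > 0 = 1.
Sanity: Σ A_w = 8 = 2^3 = 8 ✓.


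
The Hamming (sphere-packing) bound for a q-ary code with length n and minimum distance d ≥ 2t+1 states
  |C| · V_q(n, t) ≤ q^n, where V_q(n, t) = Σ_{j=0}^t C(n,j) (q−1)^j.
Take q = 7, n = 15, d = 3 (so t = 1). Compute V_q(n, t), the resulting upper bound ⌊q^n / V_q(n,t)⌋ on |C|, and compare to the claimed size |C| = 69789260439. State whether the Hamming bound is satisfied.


V_q(n, t) = 91, q^n = 4747561509943, Hamming bound = 52171005603, |C| = 69789260439 > bound (violated).

Step 1: Compute V_q(n, t) = Σ_{j=0}^1 C(n, j) (q−1)^j.
  j = 0: C(15,0)·(6)^0 = 1·1 = 1.
  j = 1: C(15,1)·(6)^1 = 15·6 = 90.
  V_q(n, t) = 1 + 90 = 91.
Step 2: q^n = 7^15 = 4747561509943.
Step 3: Hamming bound ⌊q^n / V_q(n,t)⌋ = ⌊4747561509943/91⌋ = 52171005603.
Step 4: Compare |C| = 69789260439 to 52171005603: violated.
The claimed |C| lies above the Hamming bound, so no 7-ary code of length 15 with d ≥ 3 can have 69789260439 codewords.


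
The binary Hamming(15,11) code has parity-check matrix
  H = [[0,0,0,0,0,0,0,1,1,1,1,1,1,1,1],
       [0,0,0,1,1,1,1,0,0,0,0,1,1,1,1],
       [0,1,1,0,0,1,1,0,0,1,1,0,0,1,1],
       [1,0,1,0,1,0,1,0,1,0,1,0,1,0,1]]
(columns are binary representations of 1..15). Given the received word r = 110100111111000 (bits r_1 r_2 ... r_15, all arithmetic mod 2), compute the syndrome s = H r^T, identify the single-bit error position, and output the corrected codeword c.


s = (1, 1, 0, 0)^T, error position = 12, corrected codeword c = 110100111110000

Compute s = H r^T mod 2 one row at a time:
  s_1 = 1 + 1 + 1 + 1 + 1 + 0 + 0 + 0 = 5 ≡ 1 (mod 2).
  s_2 = 1 + 0 + 0 + 1 + 1 + 0 + 0 + 0 = 3 ≡ 1 (mod 2).
  s_3 = 1 + 0 + 0 + 1 + 1 + 1 + 0 + 0 = 4 ≡ 0 (mod 2).
  s_4 = 1 + 0 + 0 + 1 + 1 + 1 + 0 + 0 = 4 ≡ 0 (mod 2).
s = (1, 1, 0, 0)^T — this equals column 12 of H (binary 1100), so error is at position 12.
Correct: flip bit 12 of r = 110100111111000 to get c = 110100111110000.


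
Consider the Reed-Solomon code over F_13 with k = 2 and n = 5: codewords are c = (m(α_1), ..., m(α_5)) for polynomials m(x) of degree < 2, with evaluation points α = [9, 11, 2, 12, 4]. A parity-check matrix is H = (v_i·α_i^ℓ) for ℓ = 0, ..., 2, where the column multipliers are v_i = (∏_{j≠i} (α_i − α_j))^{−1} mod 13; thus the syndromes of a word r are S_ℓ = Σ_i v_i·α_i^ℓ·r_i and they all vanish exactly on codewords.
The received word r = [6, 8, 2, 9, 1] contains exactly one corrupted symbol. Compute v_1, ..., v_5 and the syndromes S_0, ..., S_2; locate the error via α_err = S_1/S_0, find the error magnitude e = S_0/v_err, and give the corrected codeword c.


S = (10, 7, 1), error at position 3, error magnitude e = 3, c = [6, 8, 12, 9, 1].

Step 1: column multipliers v_i = (∏_{j≠i}(α_i − α_j))^{−1} mod 13.
  i = 1 (α = 9): (9−11)(9−2)(9−12)(9−4) = (−2)·7·(−3)·5 = 210 ≡ 2, so v_1 = 2^{−1} = 7 (mod 13).
  i = 2 (α = 11): (11−9)(11−2)(11−12)(11−4) = 2·9·(−1)·7 = −126 ≡ 4, so v_2 = 4^{−1} = 10 (mod 13).
  i = 3 (α = 2): (2−9)(2−11)(2−12)(2−4) = (−7)·(−9)·(−10)·(−2) = 1260 ≡ 12, so v_3 = 12^{−1} = 12 (mod 13).
  i = 4 (α = 12): (12−9)(12−11)(12−2)(12−4) = 3·1·10·8 = 240 ≡ 6, so v_4 = 6^{−1} = 11 (mod 13).
  i = 5 (α = 4): (4−9)(4−11)(4−2)(4−12) = (−5)·(−7)·2·(−8) = −560 ≡ 12, so v_5 = 12^{−1} = 12 (mod 13).
  v = [7, 10, 12, 11, 12].
Step 2: syndromes of r = [6, 8, 2, 9, 1] (all sums mod 13).
  S_0 = Σ v_i r_i = 7·6 + 10·8 + 12·2 + 11·9 + 12·1 = 257 ≡ 10.
  S_1 = Σ v_i α_i r_i = 7·9·6 + 10·11·8 + 12·2·2 + 11·12·9 + 12·4·1 = 2542 ≡ 7.
  α_i^2 mod 13 = [3, 4, 4, 1, 3].
  S_2 = Σ v_i α_i^2 r_i = 7·3·6 + 10·4·8 + 12·4·2 + 11·1·9 + 12·3·1 = 677 ≡ 1.
  S = (10, 7, 1) ≠ 0, so r is not a codeword (an error is present).
Step 3: locate the error. For a single error e at position i, S_ℓ = v_i·e·α_i^ℓ, so α_err = S_1/S_0.
  S_0^{−1} = 10^{−1} = 4 (mod 13), so α_err = 7·4 = 28 ≡ 2 = α_3. Error position i = 3.
  Consistency check: S_2/S_1 = 1·2 = 2 ≡ 2 = α_err ✓ (single-error assumption holds).
Step 4: error magnitude e = S_0/v_3 = S_0·∏_{j≠3}(α_3 − α_j) = 10·12 = 120 ≡ 3 (mod 13).
Step 5: correct position 3: c_3 = r_3 − e = 2 − 3 ≡ 12 (mod 13). Hence c = [6, 8, 12, 9, 1].
  Check: interpolating c through the α_i gives m(x) = 10 + 1·x (degree < 2) with m(α_i) = c_i for every i, so c is indeed a codeword.


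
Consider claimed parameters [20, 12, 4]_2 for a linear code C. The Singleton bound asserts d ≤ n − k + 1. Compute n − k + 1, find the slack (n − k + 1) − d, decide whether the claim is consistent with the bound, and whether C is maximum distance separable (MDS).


Singleton RHS = n − k + 1 = 9, slack = 5, bound satisfied, not MDS.

Singleton bound: d ≤ n − k + 1.
Here n = 20, k = 12, so n − k + 1 = 9.
Given d = 4, check d ≤ 9: YES.
Slack = (n − k + 1) − d = 5.
The code is NOT MDS (slack = 5 > 0).
Description: the claimed parameters are [20, 12, 4]_2; such a code would be non-MDS.


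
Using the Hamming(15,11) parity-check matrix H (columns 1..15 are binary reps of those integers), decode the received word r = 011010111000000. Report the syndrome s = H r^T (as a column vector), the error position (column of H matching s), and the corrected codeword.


s = (0, 0, 1, 0)^T, error position = 2, corrected codeword c = 001010111000000

Compute s = H r^T mod 2 one row at a time:
  s_1 = 1 + 1 + 0 + 0 + 0 + 0 + 0 + 0 = 2 ≡ 0 (mod 2).
  s_2 = 0 + 1 + 0 + 1 + 0 + 0 + 0 + 0 = 2 ≡ 0 (mod 2).
  s_3 = 1 + 1 + 0 + 1 + 0 + 0 + 0 + 0 = 3 ≡ 1 (mod 2).
  s_4 = 0 + 1 + 1 + 1 + 1 + 0 + 0 + 0 = 4 ≡ 0 (mod 2).
s = (0, 0, 1, 0)^T — this equals column 2 of H (binary 0010), so error is at position 2.
Correct: flip bit 2 of r = 011010111000000 to get c = 001010111000000.


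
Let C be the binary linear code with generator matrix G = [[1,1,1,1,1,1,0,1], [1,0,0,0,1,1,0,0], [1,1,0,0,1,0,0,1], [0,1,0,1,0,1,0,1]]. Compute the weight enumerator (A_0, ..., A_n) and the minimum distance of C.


Weight distribution: A_0 = 1, A_1 = 1, A_2 = 1, A_3 = 5, A_4 = 5, A_5 = 1, A_6 = 1, A_7 = 1. Minimum distance d = 1.

Enumerate all 2^4 = 16 messages m ∈ F_2^4.
For each, compute codeword c = mG in F_2^8, then tally its weight.
  m = 0000 → c = 00000000, weight = 0.
  m = 1000 → c = 11111101, weight = 7.
  m = 0100 → c = 10001100, weight = 3.
  m = 1100 → c = 01110001, weight = 4.
  m = 0010 → c = 11001001, weight = 4.
  m = 1010 → c = 00110100, weight = 3.
  m = 0110 → c = 01000101, weight = 3.
  m = 1110 → c = 10111000, weight = 4.
  m = 0001 → c = 01010101, weight = 4.
  m = 1001 → c = 10101000, weight = 3.
  m = 0101 → c = 11011001, weight = 5.
  m = 1101 → c = 00100100, weight = 2.
  m = 0011 → c = 10011100, weight = 4.
  m = 1011 → c = 01100001, weight = 3.
  m = 0111 → c = 00010000, weight = 1.
  m = 1111 → c = 11101101, weight = 6.
Tally weights:
  weight 0: 1 codewords.
  weight 1: 1 codewords.
  weight 2: 1 codewords.
  weight 3: 5 codewords.
  weight 4: 5 codewords.
  weight 5: 1 codewords.
  weight 6: 1 codewords.
  weight 7: 1 codewords.
Minimum distance d = smallest w > 0 with A_w > 0 = 1.
Sanity: Σ A_w = 16 = 2^4 = 16 ✓.


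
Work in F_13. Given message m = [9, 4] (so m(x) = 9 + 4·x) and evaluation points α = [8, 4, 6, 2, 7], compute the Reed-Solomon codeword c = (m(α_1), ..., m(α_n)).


c = [2, 12, 7, 4, 11]

Message polynomial: m(x) = 9 + 4·x (mod 13).
For each evaluation point α_i, compute m(α_i) mod 13:
  α_1 = 8: Horner steps 4 → 2, so m(8) = 2.
  α_2 = 4: Horner steps 4 → 12, so m(4) = 12.
  α_3 = 6: Horner steps 4 → 7, so m(6) = 7.
  α_4 = 2: Horner steps 4 → 4, so m(2) = 4.
  α_5 = 7: Horner steps 4 → 11, so m(7) = 11.
Codeword c = [2, 12, 7, 4, 11] ∈ F_13^5.


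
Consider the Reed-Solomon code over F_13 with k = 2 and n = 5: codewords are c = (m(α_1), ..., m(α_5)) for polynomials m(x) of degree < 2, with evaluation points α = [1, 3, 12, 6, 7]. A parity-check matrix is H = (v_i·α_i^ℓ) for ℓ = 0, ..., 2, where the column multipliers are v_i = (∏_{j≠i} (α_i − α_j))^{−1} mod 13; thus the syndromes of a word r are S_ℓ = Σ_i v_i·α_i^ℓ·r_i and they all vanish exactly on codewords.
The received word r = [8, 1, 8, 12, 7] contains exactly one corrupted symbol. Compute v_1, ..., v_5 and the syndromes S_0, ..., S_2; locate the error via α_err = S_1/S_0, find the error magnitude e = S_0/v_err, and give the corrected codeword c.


S = (1, 1, 1), error at position 1, error magnitude e = 10, c = [11, 1, 8, 12, 7].

Step 1: column multipliers v_i = (∏_{j≠i}(α_i − α_j))^{−1} mod 13.
  i = 1 (α = 1): (1−3)(1−12)(1−6)(1−7) = (−2)·(−11)·(−5)·(−6) = 660 ≡ 10, so v_1 = 10^{−1} = 4 (mod 13).
  i = 2 (α = 3): (3−1)(3−12)(3−6)(3−7) = 2·(−9)·(−3)·(−4) = −216 ≡ 5, so v_2 = 5^{−1} = 8 (mod 13).
  i = 3 (α = 12): (12−1)(12−3)(12−6)(12−7) = 11·9·6·5 = 2970 ≡ 6, so v_3 = 6^{−1} = 11 (mod 13).
  i = 4 (α = 6): (6−1)(6−3)(6−12)(6−7) = 5·3·(−6)·(−1) = 90 ≡ 12, so v_4 = 12^{−1} = 12 (mod 13).
  i = 5 (α = 7): (7−1)(7−3)(7−12)(7−6) = 6·4·(−5)·1 = −120 ≡ 10, so v_5 = 10^{−1} = 4 (mod 13).
  v = [4, 8, 11, 12, 4].
Step 2: syndromes of r = [8, 1, 8, 12, 7] (all sums mod 13).
  S_0 = Σ v_i r_i = 4·8 + 8·1 + 11·8 + 12·12 + 4·7 = 300 ≡ 1.
  S_1 = Σ v_i α_i r_i = 4·1·8 + 8·3·1 + 11·12·8 + 12·6·12 + 4·7·7 = 2172 ≡ 1.
  α_i^2 mod 13 = [1, 9, 1, 10, 10].
  S_2 = Σ v_i α_i^2 r_i = 4·1·8 + 8·9·1 + 11·1·8 + 12·10·12 + 4·10·7 = 1912 ≡ 1.
  S = (1, 1, 1) ≠ 0, so r is not a codeword (an error is present).
Step 3: locate the error. For a single error e at position i, S_ℓ = v_i·e·α_i^ℓ, so α_err = S_1/S_0.
  S_0^{−1} = 1^{−1} = 1 (mod 13), so α_err = 1·1 = 1 ≡ 1 = α_1. Error position i = 1.
  Consistency check: S_2/S_1 = 1·1 = 1 ≡ 1 = α_err ✓ (single-error assumption holds).
Step 4: error magnitude e = S_0/v_1 = S_0·∏_{j≠1}(α_1 − α_j) = 1·10 = 10 ≡ 10 (mod 13).
Step 5: correct position 1: c_1 = r_1 − e = 8 − 10 ≡ 11 (mod 13). Hence c = [11, 1, 8, 12, 7].
  Check: interpolating c through the α_i gives m(x) = 3 + 8·x (degree < 2) with m(α_i) = c_i for every i, so c is indeed a codeword.


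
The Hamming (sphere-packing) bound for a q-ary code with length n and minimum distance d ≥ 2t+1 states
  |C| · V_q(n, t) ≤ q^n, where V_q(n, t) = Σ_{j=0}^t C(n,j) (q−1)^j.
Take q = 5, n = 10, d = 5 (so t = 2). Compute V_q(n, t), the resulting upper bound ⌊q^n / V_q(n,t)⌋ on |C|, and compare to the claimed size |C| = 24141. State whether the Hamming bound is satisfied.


V_q(n, t) = 761, q^n = 9765625, Hamming bound = 12832, |C| = 24141 > bound (violated).

Step 1: Compute V_q(n, t) = Σ_{j=0}^2 C(n, j) (q−1)^j.
  j = 0: C(10,0)·(4)^0 = 1·1 = 1.
  j = 1: C(10,1)·(4)^1 = 10·4 = 40.
  j = 2: C(10,2)·(4)^2 = 45·16 = 720.
  V_q(n, t) = 1 + 40 + 720 = 761.
Step 2: q^n = 5^10 = 9765625.
Step 3: Hamming bound ⌊q^n / V_q(n,t)⌋ = ⌊9765625/761⌋ = 12832.
Step 4: Compare |C| = 24141 to 12832: violated.
The claimed |C| lies above the Hamming bound, so no 5-ary code of length 10 with d ≥ 5 can have 24141 codewords.


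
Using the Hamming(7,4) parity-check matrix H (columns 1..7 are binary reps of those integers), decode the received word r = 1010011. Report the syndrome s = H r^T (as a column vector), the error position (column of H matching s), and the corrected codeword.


s = (0, 1, 1)^T, error position = 3, corrected codeword c = 1000011

Compute s = H r^T mod 2 one row at a time:
  s_1 = 0 + 0 + 1 + 1 = 2 ≡ 0 (mod 2).
  s_2 = 0 + 1 + 1 + 1 = 3 ≡ 1 (mod 2).
  s_3 = 1 + 1 + 0 + 1 = 3 ≡ 1 (mod 2).
s = (0, 1, 1)^T — this equals column 3 of H (binary 011), so error is at position 3.
Correct: flip bit 3 of r = 1010011 to get c = 1000011.


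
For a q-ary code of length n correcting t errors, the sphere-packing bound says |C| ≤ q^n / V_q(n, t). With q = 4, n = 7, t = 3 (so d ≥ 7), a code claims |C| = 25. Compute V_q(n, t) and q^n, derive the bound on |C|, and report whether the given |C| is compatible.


V_q(n, t) = 1156, q^n = 16384, Hamming bound = 14, |C| = 25 > bound (violated).

Step 1: Compute V_q(n, t) = Σ_{j=0}^3 C(n, j) (q−1)^j.
  j = 0: C(7,0)·(3)^0 = 1·1 = 1.
  j = 1: C(7,1)·(3)^1 = 7·3 = 21.
  j = 2: C(7,2)·(3)^2 = 21·9 = 189.
  j = 3: C(7,3)·(3)^3 = 35·27 = 945.
  V_q(n, t) = 1 + 21 + 189 + 945 = 1156.
Step 2: q^n = 4^7 = 16384.
Step 3: Hamming bound ⌊q^n / V_q(n,t)⌋ = ⌊16384/1156⌋ = 14.
Step 4: Compare |C| = 25 to 14: violated.
The claimed |C| lies above the Hamming bound, so no 4-ary code of length 7 with d ≥ 7 can have 25 codewords.


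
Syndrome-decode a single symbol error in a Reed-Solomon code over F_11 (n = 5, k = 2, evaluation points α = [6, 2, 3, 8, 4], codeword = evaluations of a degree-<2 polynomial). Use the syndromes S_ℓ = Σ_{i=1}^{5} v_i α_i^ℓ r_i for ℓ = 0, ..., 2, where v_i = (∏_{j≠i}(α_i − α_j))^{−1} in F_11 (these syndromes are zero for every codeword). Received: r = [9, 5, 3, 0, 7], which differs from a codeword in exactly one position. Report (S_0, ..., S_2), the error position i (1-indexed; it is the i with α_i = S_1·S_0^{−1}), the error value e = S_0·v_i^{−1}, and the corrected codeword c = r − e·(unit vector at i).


S = (9, 5, 4), error at position 3, error magnitude e = 8, c = [9, 5, 6, 0, 7].

Step 1: column multipliers v_i = (∏_{j≠i}(α_i − α_j))^{−1} mod 11.
  i = 1 (α = 6): (6−2)(6−3)(6−8)(6−4) = 4·3·(−2)·2 = −48 ≡ 7, so v_1 = 7^{−1} = 8 (mod 11).
  i = 2 (α = 2): (2−6)(2−3)(2−8)(2−4) = (−4)·(−1)·(−6)·(−2) = 48 ≡ 4, so v_2 = 4^{−1} = 3 (mod 11).
  i = 3 (α = 3): (3−6)(3−2)(3−8)(3−4) = (−3)·1·(−5)·(−1) = −15 ≡ 7, so v_3 = 7^{−1} = 8 (mod 11).
  i = 4 (α = 8): (8−6)(8−2)(8−3)(8−4) = 2·6·5·4 = 240 ≡ 9, so v_4 = 9^{−1} = 5 (mod 11).
  i = 5 (α = 4): (4−6)(4−2)(4−3)(4−8) = (−2)·2·1·(−4) = 16 ≡ 5, so v_5 = 5^{−1} = 9 (mod 11).
  v = [8, 3, 8, 5, 9].
Step 2: syndromes of r = [9, 5, 3, 0, 7] (all sums mod 11).
  S_0 = Σ v_i r_i = 8·9 + 3·5 + 8·3 + 5·0 + 9·7 = 174 ≡ 9.
  S_1 = Σ v_i α_i r_i = 8·6·9 + 3·2·5 + 8·3·3 + 5·8·0 + 9·4·7 = 786 ≡ 5.
  α_i^2 mod 11 = [3, 4, 9, 9, 5].
  S_2 = Σ v_i α_i^2 r_i = 8·3·9 + 3·4·5 + 8·9·3 + 5·9·0 + 9·5·7 = 807 ≡ 4.
  S = (9, 5, 4) ≠ 0, so r is not a codeword (an error is present).
Step 3: locate the error. For a single error e at position i, S_ℓ = v_i·e·α_i^ℓ, so α_err = S_1/S_0.
  S_0^{−1} = 9^{−1} = 5 (mod 11), so α_err = 5·5 = 25 ≡ 3 = α_3. Error position i = 3.
  Consistency check: S_2/S_1 = 4·9 = 36 ≡ 3 = α_err ✓ (single-error assumption holds).
Step 4: error magnitude e = S_0/v_3 = S_0·∏_{j≠3}(α_3 − α_j) = 9·7 = 63 ≡ 8 (mod 11).
Step 5: correct position 3: c_3 = r_3 − e = 3 − 8 ≡ 6 (mod 11). Hence c = [9, 5, 6, 0, 7].
  Check: interpolating c through the α_i gives m(x) = 3 + 1·x (degree < 2) with m(α_i) = c_i for every i, so c is indeed a codeword.


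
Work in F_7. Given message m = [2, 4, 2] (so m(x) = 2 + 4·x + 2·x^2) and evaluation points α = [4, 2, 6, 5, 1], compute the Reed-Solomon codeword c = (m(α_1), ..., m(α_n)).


c = [1, 4, 0, 2, 1]

Message polynomial: m(x) = 2 + 4·x + 2·x^2 (mod 7).
For each evaluation point α_i, compute m(α_i) mod 7:
  α_1 = 4: Horner steps 2 → 5 → 1, so m(4) = 1.
  α_2 = 2: Horner steps 2 → 1 → 4, so m(2) = 4.
  α_3 = 6: Horner steps 2 → 2 → 0, so m(6) = 0.
  α_4 = 5: Horner steps 2 → 0 → 2, so m(5) = 2.
  α_5 = 1: Horner steps 2 → 6 → 1, so m(1) = 1.
Codeword c = [1, 4, 0, 2, 1] ∈ F_7^5.


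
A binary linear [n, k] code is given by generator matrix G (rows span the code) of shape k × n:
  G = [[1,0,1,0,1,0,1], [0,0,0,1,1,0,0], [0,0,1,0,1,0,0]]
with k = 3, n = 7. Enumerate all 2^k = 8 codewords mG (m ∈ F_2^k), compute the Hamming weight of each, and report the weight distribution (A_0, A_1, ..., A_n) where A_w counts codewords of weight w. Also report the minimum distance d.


Weight distribution: A_0 = 1, A_2 = 4, A_4 = 3. Minimum distance d = 2.

Enumerate all 2^3 = 8 messages m ∈ F_2^3.
For each, compute codeword c = mG in F_2^7, then tally its weight.
  m = 000 → c = 0000000, weight = 0.
  m = 100 → c = 1010101, weight = 4.
  m = 010 → c = 0001100, weight = 2.
  m = 110 → c = 1011001, weight = 4.
  m = 001 → c = 0010100, weight = 2.
  m = 101 → c = 1000001, weight = 2.
  m = 011 → c = 0011000, weight = 2.
  m = 111 → c = 1001101, weight = 4.
Tally weights:
  weight 0: 1 codewords.
  weight 2: 4 codewords.
  weight 4: 3 codewords.
Minimum distance d = smallest w > 0 with A_w > 0 = 2.
Sanity: Σ A_w = 8 = 2^3 = 8 ✓.


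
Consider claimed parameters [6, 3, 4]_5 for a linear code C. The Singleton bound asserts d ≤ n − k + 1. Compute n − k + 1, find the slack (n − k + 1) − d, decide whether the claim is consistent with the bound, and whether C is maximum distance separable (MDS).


Singleton RHS = n − k + 1 = 4, slack = 0, bound satisfied, MDS.

Singleton bound: d ≤ n − k + 1.
Here n = 6, k = 3, so n − k + 1 = 4.
Given d = 4, check d ≤ 4: YES.
Slack = (n − k + 1) − d = 0.
The code is MDS (slack = 0).
Description: the claimed parameters are [6, 3, 4]_5; such a code would be MDS (meets Singleton bound).


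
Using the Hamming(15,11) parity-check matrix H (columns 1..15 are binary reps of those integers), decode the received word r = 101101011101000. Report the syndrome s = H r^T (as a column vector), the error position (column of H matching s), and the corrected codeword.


s = (0, 1, 1, 1)^T, error position = 7, corrected codeword c = 101101111101000

Compute s = H r^T mod 2 one row at a time:
  s_1 = 1 + 1 + 1 + 0 + 1 + 0 + 0 + 0 = 4 ≡ 0 (mod 2).
  s_2 = 1 + 0 + 1 + 0 + 1 + 0 + 0 + 0 = 3 ≡ 1 (mod 2).
  s_3 = 0 + 1 + 1 + 0 + 1 + 0 + 0 + 0 = 3 ≡ 1 (mod 2).
  s_4 = 1 + 1 + 0 + 0 + 1 + 0 + 0 + 0 = 3 ≡ 1 (mod 2).
s = (0, 1, 1, 1)^T — this equals column 7 of H (binary 0111), so error is at position 7.
Correct: flip bit 7 of r = 101101011101000 to get c = 101101111101000.


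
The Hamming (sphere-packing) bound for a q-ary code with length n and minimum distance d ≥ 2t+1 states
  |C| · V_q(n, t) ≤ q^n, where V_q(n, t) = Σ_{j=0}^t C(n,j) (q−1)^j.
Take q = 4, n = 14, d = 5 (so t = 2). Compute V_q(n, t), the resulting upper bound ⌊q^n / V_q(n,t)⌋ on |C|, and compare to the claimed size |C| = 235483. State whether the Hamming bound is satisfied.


V_q(n, t) = 862, q^n = 268435456, Hamming bound = 311410, |C| = 235483 ≤ bound (satisfied).

Step 1: Compute V_q(n, t) = Σ_{j=0}^2 C(n, j) (q−1)^j.
  j = 0: C(14,0)·(3)^0 = 1·1 = 1.
  j = 1: C(14,1)·(3)^1 = 14·3 = 42.
  j = 2: C(14,2)·(3)^2 = 91·9 = 819.
  V_q(n, t) = 1 + 42 + 819 = 862.
Step 2: q^n = 4^14 = 268435456.
Step 3: Hamming bound ⌊q^n / V_q(n,t)⌋ = ⌊268435456/862⌋ = 311410.
Step 4: Compare |C| = 235483 to 311410: satisfied.
The claimed |C| lies below the Hamming bound.


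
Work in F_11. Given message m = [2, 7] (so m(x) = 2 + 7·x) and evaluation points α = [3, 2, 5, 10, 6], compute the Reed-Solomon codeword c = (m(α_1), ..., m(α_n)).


c = [1, 5, 4, 6, 0]

Message polynomial: m(x) = 2 + 7·x (mod 11).
For each evaluation point α_i, compute m(α_i) mod 11:
  α_1 = 3: Horner steps 7 → 1, so m(3) = 1.
  α_2 = 2: Horner steps 7 → 5, so m(2) = 5.
  α_3 = 5: Horner steps 7 → 4, so m(5) = 4.
  α_4 = 10: Horner steps 7 → 6, so m(10) = 6.
  α_5 = 6: Horner steps 7 → 0, so m(6) = 0.
Codeword c = [1, 5, 4, 6, 0] ∈ F_11^5.


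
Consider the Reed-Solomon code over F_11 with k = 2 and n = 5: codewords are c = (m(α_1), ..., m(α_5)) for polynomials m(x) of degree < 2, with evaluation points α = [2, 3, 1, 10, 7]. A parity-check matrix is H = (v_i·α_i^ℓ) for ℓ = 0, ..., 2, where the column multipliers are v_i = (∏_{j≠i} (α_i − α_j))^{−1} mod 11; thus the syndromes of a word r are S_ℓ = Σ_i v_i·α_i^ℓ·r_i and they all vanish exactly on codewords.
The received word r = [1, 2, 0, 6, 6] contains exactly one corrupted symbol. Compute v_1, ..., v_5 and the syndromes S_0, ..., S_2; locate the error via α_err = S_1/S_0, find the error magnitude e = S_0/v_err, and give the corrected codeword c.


S = (6, 5, 6), error at position 4, error magnitude e = 8, c = [1, 2, 0, 9, 6].

Step 1: column multipliers v_i = (∏_{j≠i}(α_i − α_j))^{−1} mod 11.
  i = 1 (α = 2): (2−3)(2−1)(2−10)(2−7) = (−1)·1·(−8)·(−5) = −40 ≡ 4, so v_1 = 4^{−1} = 3 (mod 11).
  i = 2 (α = 3): (3−2)(3−1)(3−10)(3−7) = 1·2·(−7)·(−4) = 56 ≡ 1, so v_2 = 1^{−1} = 1 (mod 11).
  i = 3 (α = 1): (1−2)(1−3)(1−10)(1−7) = (−1)·(−2)·(−9)·(−6) = 108 ≡ 9, so v_3 = 9^{−1} = 5 (mod 11).
  i = 4 (α = 10): (10−2)(10−3)(10−1)(10−7) = 8·7·9·3 = 1512 ≡ 5, so v_4 = 5^{−1} = 9 (mod 11).
  i = 5 (α = 7): (7−2)(7−3)(7−1)(7−10) = 5·4·6·(−3) = −360 ≡ 3, so v_5 = 3^{−1} = 4 (mod 11).
  v = [3, 1, 5, 9, 4].
Step 2: syndromes of r = [1, 2, 0, 6, 6] (all sums mod 11).
  S_0 = Σ v_i r_i = 3·1 + 1·2 + 5·0 + 9·6 + 4·6 = 83 ≡ 6.
  S_1 = Σ v_i α_i r_i = 3·2·1 + 1·3·2 + 5·1·0 + 9·10·6 + 4·7·6 = 720 ≡ 5.
  α_i^2 mod 11 = [4, 9, 1, 1, 5].
  S_2 = Σ v_i α_i^2 r_i = 3·4·1 + 1·9·2 + 5·1·0 + 9·1·6 + 4·5·6 = 204 ≡ 6.
  S = (6, 5, 6) ≠ 0, so r is not a codeword (an error is present).
Step 3: locate the error. For a single error e at position i, S_ℓ = v_i·e·α_i^ℓ, so α_err = S_1/S_0.
  S_0^{−1} = 6^{−1} = 2 (mod 11), so α_err = 5·2 = 10 ≡ 10 = α_4. Error position i = 4.
  Consistency check: S_2/S_1 = 6·9 = 54 ≡ 10 = α_err ✓ (single-error assumption holds).
Step 4: error magnitude e = S_0/v_4 = S_0·∏_{j≠4}(α_4 − α_j) = 6·5 = 30 ≡ 8 (mod 11).
Step 5: correct position 4: c_4 = r_4 − e = 6 − 8 ≡ 9 (mod 11). Hence c = [1, 2, 0, 9, 6].
  Check: interpolating c through the α_i gives m(x) = 10 + 1·x (degree < 2) with m(α_i) = c_i for every i, so c is indeed a codeword.


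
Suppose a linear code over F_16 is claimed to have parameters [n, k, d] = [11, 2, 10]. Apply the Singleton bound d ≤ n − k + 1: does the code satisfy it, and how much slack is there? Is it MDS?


Singleton RHS = n − k + 1 = 10, slack = 0, bound satisfied, MDS.

Singleton bound: d ≤ n − k + 1.
Here n = 11, k = 2, so n − k + 1 = 10.
Given d = 10, check d ≤ 10: YES.
Slack = (n − k + 1) − d = 0.
The code is MDS (slack = 0).
Description: the claimed parameters are [11, 2, 10]_16; such a code would be MDS (meets Singleton bound).


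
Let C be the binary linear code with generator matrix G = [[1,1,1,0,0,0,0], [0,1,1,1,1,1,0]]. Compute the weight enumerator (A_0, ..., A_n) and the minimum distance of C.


Weight distribution: A_0 = 1, A_3 = 1, A_4 = 1, A_5 = 1. Minimum distance d = 3.

Enumerate all 2^2 = 4 messages m ∈ F_2^2.
For each, compute codeword c = mG in F_2^7, then tally its weight.
  m = 00 → c = 0000000, weight = 0.
  m = 10 → c = 1110000, weight = 3.
  m = 01 → c = 0111110, weight = 5.
  m = 11 → c = 1001110, weight = 4.
Tally weights:
  weight 0: 1 codewords.
  weight 3: 1 codewords.
  weight 4: 1 codewords.
  weight 5: 1 codewords.
Minimum distance d = smallest w > 0 with A_w > 0 = 3.
Sanity: Σ A_w = 4 = 2^2 = 4 ✓.


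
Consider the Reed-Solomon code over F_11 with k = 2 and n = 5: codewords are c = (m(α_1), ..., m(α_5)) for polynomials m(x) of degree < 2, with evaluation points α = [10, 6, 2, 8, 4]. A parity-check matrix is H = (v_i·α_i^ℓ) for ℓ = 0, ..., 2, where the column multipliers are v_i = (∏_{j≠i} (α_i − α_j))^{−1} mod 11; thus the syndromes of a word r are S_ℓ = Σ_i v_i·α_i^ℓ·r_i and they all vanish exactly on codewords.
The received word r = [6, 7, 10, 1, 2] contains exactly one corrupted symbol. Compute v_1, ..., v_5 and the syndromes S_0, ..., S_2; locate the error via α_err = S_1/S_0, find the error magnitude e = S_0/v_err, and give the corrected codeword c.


S = (9, 7, 3), error at position 3, error magnitude e = 2, c = [6, 7, 8, 1, 2].

Step 1: column multipliers v_i = (∏_{j≠i}(α_i − α_j))^{−1} mod 11.
  i = 1 (α = 10): (10−6)(10−2)(10−8)(10−4) = 4·8·2·6 = 384 ≡ 10, so v_1 = 10^{−1} = 10 (mod 11).
  i = 2 (α = 6): (6−10)(6−2)(6−8)(6−4) = (−4)·4·(−2)·2 = 64 ≡ 9, so v_2 = 9^{−1} = 5 (mod 11).
  i = 3 (α = 2): (2−10)(2−6)(2−8)(2−4) = (−8)·(−4)·(−6)·(−2) = 384 ≡ 10, so v_3 = 10^{−1} = 10 (mod 11).
  i = 4 (α = 8): (8−10)(8−6)(8−2)(8−4) = (−2)·2·6·4 = −96 ≡ 3, so v_4 = 3^{−1} = 4 (mod 11).
  i = 5 (α = 4): (4−10)(4−6)(4−2)(4−8) = (−6)·(−2)·2·(−4) = −96 ≡ 3, so v_5 = 3^{−1} = 4 (mod 11).
  v = [10, 5, 10, 4, 4].
Step 2: syndromes of r = [6, 7, 10, 1, 2] (all sums mod 11).
  S_0 = Σ v_i r_i = 10·6 + 5·7 + 10·10 + 4·1 + 4·2 = 207 ≡ 9.
  S_1 = Σ v_i α_i r_i = 10·10·6 + 5·6·7 + 10·2·10 + 4·8·1 + 4·4·2 = 1074 ≡ 7.
  α_i^2 mod 11 = [1, 3, 4, 9, 5].
  S_2 = Σ v_i α_i^2 r_i = 10·1·6 + 5·3·7 + 10·4·10 + 4·9·1 + 4·5·2 = 641 ≡ 3.
  S = (9, 7, 3) ≠ 0, so r is not a codeword (an error is present).
Step 3: locate the error. For a single error e at position i, S_ℓ = v_i·e·α_i^ℓ, so α_err = S_1/S_0.
  S_0^{−1} = 9^{−1} = 5 (mod 11), so α_err = 7·5 = 35 ≡ 2 = α_3. Error position i = 3.
  Consistency check: S_2/S_1 = 3·8 = 24 ≡ 2 = α_err ✓ (single-error assumption holds).
Step 4: error magnitude e = S_0/v_3 = S_0·∏_{j≠3}(α_3 − α_j) = 9·10 = 90 ≡ 2 (mod 11).
Step 5: correct position 3: c_3 = r_3 − e = 10 − 2 ≡ 8 (mod 11). Hence c = [6, 7, 8, 1, 2].
  Check: interpolating c through the α_i gives m(x) = 3 + 8·x (degree < 2) with m(α_i) = c_i for every i, so c is indeed a codeword.


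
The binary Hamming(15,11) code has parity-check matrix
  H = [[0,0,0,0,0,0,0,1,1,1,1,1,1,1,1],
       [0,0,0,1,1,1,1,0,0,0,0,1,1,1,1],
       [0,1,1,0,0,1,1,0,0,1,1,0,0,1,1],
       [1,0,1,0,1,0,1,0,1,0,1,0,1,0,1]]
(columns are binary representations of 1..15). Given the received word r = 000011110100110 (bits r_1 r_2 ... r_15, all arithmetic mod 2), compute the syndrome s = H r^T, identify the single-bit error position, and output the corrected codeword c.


s = (0, 1, 0, 1)^T, error position = 5, corrected codeword c = 000001110100110

Compute s = H r^T mod 2 one row at a time:
  s_1 = 1 + 0 + 1 + 0 + 0 + 1 + 1 + 0 = 4 ≡ 0 (mod 2).
  s_2 = 0 + 1 + 1 + 1 + 0 + 1 + 1 + 0 = 5 ≡ 1 (mod 2).
  s_3 = 0 + 0 + 1 + 1 + 1 + 0 + 1 + 0 = 4 ≡ 0 (mod 2).
  s_4 = 0 + 0 + 1 + 1 + 0 + 0 + 1 + 0 = 3 ≡ 1 (mod 2).
s = (0, 1, 0, 1)^T — this equals column 5 of H (binary 0101), so error is at position 5.
Correct: flip bit 5 of r = 000011110100110 to get c = 000001110100110.


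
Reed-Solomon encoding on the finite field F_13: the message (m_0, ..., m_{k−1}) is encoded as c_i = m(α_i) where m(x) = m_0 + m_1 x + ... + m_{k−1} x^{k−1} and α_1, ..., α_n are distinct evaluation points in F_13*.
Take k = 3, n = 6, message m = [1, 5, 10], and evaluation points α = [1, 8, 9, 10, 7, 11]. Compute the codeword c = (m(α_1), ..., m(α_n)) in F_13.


c = [3, 5, 11, 11, 6, 5]

Message polynomial: m(x) = 1 + 5·x + 10·x^2 (mod 13).
For each evaluation point α_i, compute m(α_i) mod 13:
  α_1 = 1: Horner steps 10 → 2 → 3, so m(1) = 3.
  α_2 = 8: Horner steps 10 → 7 → 5, so m(8) = 5.
  α_3 = 9: Horner steps 10 → 4 → 11, so m(9) = 11.
  α_4 = 10: Horner steps 10 → 1 → 11, so m(10) = 11.
  α_5 = 7: Horner steps 10 → 10 → 6, so m(7) = 6.
  α_6 = 11: Horner steps 10 → 11 → 5, so m(11) = 5.
Codeword c = [3, 5, 11, 11, 6, 5] ∈ F_13^6.


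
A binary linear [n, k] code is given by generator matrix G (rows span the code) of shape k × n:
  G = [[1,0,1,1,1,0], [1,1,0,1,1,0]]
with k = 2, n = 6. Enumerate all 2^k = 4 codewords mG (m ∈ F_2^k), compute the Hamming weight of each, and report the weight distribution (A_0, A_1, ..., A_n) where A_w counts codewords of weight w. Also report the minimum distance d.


Weight distribution: A_0 = 1, A_2 = 1, A_4 = 2. Minimum distance d = 2.

Enumerate all 2^2 = 4 messages m ∈ F_2^2.
For each, compute codeword c = mG in F_2^6, then tally its weight.
  m = 00 → c = 000000, weight = 0.
  m = 10 → c = 101110, weight = 4.
  m = 01 → c = 110110, weight = 4.
  m = 11 → c = 011000, weight = 2.
Tally weights:
  weight 0: 1 codewords.
  weight 2: 1 codewords.
  weight 4: 2 codewords.
Minimum distance d = smallest w > 0 with A_w > 0 = 2.
Sanity: Σ A_w = 4 = 2^2 = 4 ✓.


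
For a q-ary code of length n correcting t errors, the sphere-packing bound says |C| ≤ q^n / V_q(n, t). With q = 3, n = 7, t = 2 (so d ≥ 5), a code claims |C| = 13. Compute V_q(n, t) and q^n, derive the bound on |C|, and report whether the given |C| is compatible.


V_q(n, t) = 99, q^n = 2187, Hamming bound = 22, |C| = 13 ≤ bound (satisfied).

Step 1: Compute V_q(n, t) = Σ_{j=0}^2 C(n, j) (q−1)^j.
  j = 0: C(7,0)·(2)^0 = 1·1 = 1.
  j = 1: C(7,1)·(2)^1 = 7·2 = 14.
  j = 2: C(7,2)·(2)^2 = 21·4 = 84.
  V_q(n, t) = 1 + 14 + 84 = 99.
Step 2: q^n = 3^7 = 2187.
Step 3: Hamming bound ⌊q^n / V_q(n,t)⌋ = ⌊2187/99⌋ = 22.
Step 4: Compare |C| = 13 to 22: satisfied.
The claimed |C| lies below the Hamming bound.


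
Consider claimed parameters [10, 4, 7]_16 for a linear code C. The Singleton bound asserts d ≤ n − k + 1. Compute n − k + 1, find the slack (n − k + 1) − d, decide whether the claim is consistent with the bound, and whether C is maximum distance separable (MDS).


Singleton RHS = n − k + 1 = 7, slack = 0, bound satisfied, MDS.

Singleton bound: d ≤ n − k + 1.
Here n = 10, k = 4, so n − k + 1 = 7.
Given d = 7, check d ≤ 7: YES.
Slack = (n − k + 1) − d = 0.
The code is MDS (slack = 0).
Description: the claimed parameters are [10, 4, 7]_16; such a code would be MDS (meets Singleton bound).


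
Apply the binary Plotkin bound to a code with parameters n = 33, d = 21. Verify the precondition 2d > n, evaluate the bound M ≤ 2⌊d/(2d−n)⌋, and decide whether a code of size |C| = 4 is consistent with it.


Plotkin bound M ≤ 4; given |C| = 4 ≤ bound (satisfied).

Check applicability: 2d = 42, n = 33.
2d − n = 9 > 0, so Plotkin applies.
Compute d/(2d−n) = 21/9 ≈ 2.3333.
⌊d/(2d−n)⌋ = 2.
Plotkin bound: M ≤ 2·2 = 4.
Given |C| = 4, check: satisfied.
This |C| is at the Plotkin bound.


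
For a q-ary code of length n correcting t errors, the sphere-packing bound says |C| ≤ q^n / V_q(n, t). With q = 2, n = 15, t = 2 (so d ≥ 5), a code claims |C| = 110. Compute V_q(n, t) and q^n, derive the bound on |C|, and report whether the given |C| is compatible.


V_q(n, t) = 121, q^n = 32768, Hamming bound = 270, |C| = 110 ≤ bound (satisfied).

Step 1: Compute V_q(n, t) = Σ_{j=0}^2 C(n, j) (q−1)^j.
  j = 0: C(15,0)·(1)^0 = 1·1 = 1.
  j = 1: C(15,1)·(1)^1 = 15·1 = 15.
  j = 2: C(15,2)·(1)^2 = 105·1 = 105.
  V_q(n, t) = 1 + 15 + 105 = 121.
Step 2: q^n = 2^15 = 32768.
Step 3: Hamming bound ⌊q^n / V_q(n,t)⌋ = ⌊32768/121⌋ = 270.
Step 4: Compare |C| = 110 to 270: satisfied.
The claimed |C| lies below the Hamming bound.


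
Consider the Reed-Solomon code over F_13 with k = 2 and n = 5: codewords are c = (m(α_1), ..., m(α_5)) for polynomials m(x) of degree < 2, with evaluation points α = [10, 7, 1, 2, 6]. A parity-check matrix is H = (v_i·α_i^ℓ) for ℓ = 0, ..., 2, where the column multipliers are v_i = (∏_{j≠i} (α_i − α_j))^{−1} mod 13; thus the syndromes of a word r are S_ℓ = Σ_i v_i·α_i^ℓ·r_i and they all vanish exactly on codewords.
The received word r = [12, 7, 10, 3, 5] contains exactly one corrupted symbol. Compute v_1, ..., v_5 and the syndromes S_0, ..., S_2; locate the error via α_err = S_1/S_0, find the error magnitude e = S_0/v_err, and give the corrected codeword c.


S = (2, 12, 7), error at position 5, error magnitude e = 4, c = [12, 7, 10, 3, 1].

Step 1: column multipliers v_i = (∏_{j≠i}(α_i − α_j))^{−1} mod 13.
  i = 1 (α = 10): (10−7)(10−1)(10−2)(10−6) = 3·9·8·4 = 864 ≡ 6, so v_1 = 6^{−1} = 11 (mod 13).
  i = 2 (α = 7): (7−10)(7−1)(7−2)(7−6) = (−3)·6·5·1 = −90 ≡ 1, so v_2 = 1^{−1} = 1 (mod 13).
  i = 3 (α = 1): (1−10)(1−7)(1−2)(1−6) = (−9)·(−6)·(−1)·(−5) = 270 ≡ 10, so v_3 = 10^{−1} = 4 (mod 13).
  i = 4 (α = 2): (2−10)(2−7)(2−1)(2−6) = (−8)·(−5)·1·(−4) = −160 ≡ 9, so v_4 = 9^{−1} = 3 (mod 13).
  i = 5 (α = 6): (6−10)(6−7)(6−1)(6−2) = (−4)·(−1)·5·4 = 80 ≡ 2, so v_5 = 2^{−1} = 7 (mod 13).
  v = [11, 1, 4, 3, 7].
Step 2: syndromes of r = [12, 7, 10, 3, 5] (all sums mod 13).
  S_0 = Σ v_i r_i = 11·12 + 1·7 + 4·10 + 3·3 + 7·5 = 223 ≡ 2.
  S_1 = Σ v_i α_i r_i = 11·10·12 + 1·7·7 + 4·1·10 + 3·2·3 + 7·6·5 = 1637 ≡ 12.
  α_i^2 mod 13 = [9, 10, 1, 4, 10].
  S_2 = Σ v_i α_i^2 r_i = 11·9·12 + 1·10·7 + 4·1·10 + 3·4·3 + 7·10·5 = 1684 ≡ 7.
  S = (2, 12, 7) ≠ 0, so r is not a codeword (an error is present).
Step 3: locate the error. For a single error e at position i, S_ℓ = v_i·e·α_i^ℓ, so α_err = S_1/S_0.
  S_0^{−1} = 2^{−1} = 7 (mod 13), so α_err = 12·7 = 84 ≡ 6 = α_5. Error position i = 5.
  Consistency check: S_2/S_1 = 7·12 = 84 ≡ 6 = α_err ✓ (single-error assumption holds).
Step 4: error magnitude e = S_0/v_5 = S_0·∏_{j≠5}(α_5 − α_j) = 2·2 = 4 ≡ 4 (mod 13).
Step 5: correct position 5: c_5 = r_5 − e = 5 − 4 ≡ 1 (mod 13). Hence c = [12, 7, 10, 3, 1].
  Check: interpolating c through the α_i gives m(x) = 4 + 6·x (degree < 2) with m(α_i) = c_i for every i, so c is indeed a codeword.


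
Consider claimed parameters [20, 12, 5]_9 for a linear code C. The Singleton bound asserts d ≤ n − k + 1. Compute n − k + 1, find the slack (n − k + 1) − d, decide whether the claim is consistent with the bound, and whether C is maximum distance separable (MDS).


Singleton RHS = n − k + 1 = 9, slack = 4, bound satisfied, not MDS.

Singleton bound: d ≤ n − k + 1.
Here n = 20, k = 12, so n − k + 1 = 9.
Given d = 5, check d ≤ 9: YES.
Slack = (n − k + 1) − d = 4.
The code is NOT MDS (slack = 4 > 0).
Description: the claimed parameters are [20, 12, 5]_9; such a code would be non-MDS.


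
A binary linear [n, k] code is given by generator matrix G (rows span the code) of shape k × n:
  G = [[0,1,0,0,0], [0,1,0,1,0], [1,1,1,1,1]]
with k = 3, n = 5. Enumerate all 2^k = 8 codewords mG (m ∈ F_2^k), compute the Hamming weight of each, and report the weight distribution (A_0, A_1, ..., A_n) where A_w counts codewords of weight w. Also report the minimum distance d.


Weight distribution: A_0 = 1, A_1 = 2, A_2 = 1, A_3 = 1, A_4 = 2, A_5 = 1. Minimum distance d = 1.

Enumerate all 2^3 = 8 messages m ∈ F_2^3.
For each, compute codeword c = mG in F_2^5, then tally its weight.
  m = 000 → c = 00000, weight = 0.
  m = 100 → c = 01000, weight = 1.
  m = 010 → c = 01010, weight = 2.
  m = 110 → c = 00010, weight = 1.
  m = 001 → c = 11111, weight = 5.
  m = 101 → c = 10111, weight = 4.
  m = 011 → c = 10101, weight = 3.
  m = 111 → c = 11101, weight = 4.
Tally weights:
  weight 0: 1 codewords.
  weight 1: 2 codewords.
  weight 2: 1 codewords.
  weight 3: 1 codewords.
  weight 4: 2 codewords.
  weight 5: 1 codewords.
Minimum distance d = smallest w > 0 with A_w > 0 = 1.
Sanity: Σ A_w = 8 = 2^3 = 8 ✓.


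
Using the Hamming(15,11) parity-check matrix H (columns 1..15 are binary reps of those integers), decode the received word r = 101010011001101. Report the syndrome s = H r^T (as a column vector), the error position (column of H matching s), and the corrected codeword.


s = (1, 0, 0, 0)^T, error position = 8, corrected codeword c = 101010001001101

Compute s = H r^T mod 2 one row at a time:
  s_1 = 1 + 1 + 0 + 0 + 1 + 1 + 0 + 1 = 5 ≡ 1 (mod 2).
  s_2 = 0 + 1 + 0 + 0 + 1 + 1 + 0 + 1 = 4 ≡ 0 (mod 2).
  s_3 = 0 + 1 + 0 + 0 + 0 + 0 + 0 + 1 = 2 ≡ 0 (mod 2).
  s_4 = 1 + 1 + 1 + 0 + 1 + 0 + 1 + 1 = 6 ≡ 0 (mod 2).
s = (1, 0, 0, 0)^T — this equals column 8 of H (binary 1000), so error is at position 8.
Correct: flip bit 8 of r = 101010011001101 to get c = 101010001001101.


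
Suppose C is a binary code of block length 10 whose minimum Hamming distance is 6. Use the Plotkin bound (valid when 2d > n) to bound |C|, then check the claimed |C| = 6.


Plotkin bound M ≤ 6; given |C| = 6 ≤ bound (satisfied).

Check applicability: 2d = 12, n = 10.
2d − n = 2 > 0, so Plotkin applies.
Compute d/(2d−n) = 6/2 ≈ 3.0000.
⌊d/(2d−n)⌋ = 3.
Plotkin bound: M ≤ 2·3 = 6.
Given |C| = 6, check: satisfied.
This |C| is at the Plotkin bound.


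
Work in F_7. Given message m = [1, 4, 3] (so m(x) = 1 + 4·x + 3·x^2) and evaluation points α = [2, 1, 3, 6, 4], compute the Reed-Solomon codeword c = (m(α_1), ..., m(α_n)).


c = [0, 1, 5, 0, 2]

Message polynomial: m(x) = 1 + 4·x + 3·x^2 (mod 7).
For each evaluation point α_i, compute m(α_i) mod 7:
  α_1 = 2: Horner steps 3 → 3 → 0, so m(2) = 0.
  α_2 = 1: Horner steps 3 → 0 → 1, so m(1) = 1.
  α_3 = 3: Horner steps 3 → 6 → 5, so m(3) = 5.
  α_4 = 6: Horner steps 3 → 1 → 0, so m(6) = 0.
  α_5 = 4: Horner steps 3 → 2 → 2, so m(4) = 2.
Codeword c = [0, 1, 5, 0, 2] ∈ F_7^5.


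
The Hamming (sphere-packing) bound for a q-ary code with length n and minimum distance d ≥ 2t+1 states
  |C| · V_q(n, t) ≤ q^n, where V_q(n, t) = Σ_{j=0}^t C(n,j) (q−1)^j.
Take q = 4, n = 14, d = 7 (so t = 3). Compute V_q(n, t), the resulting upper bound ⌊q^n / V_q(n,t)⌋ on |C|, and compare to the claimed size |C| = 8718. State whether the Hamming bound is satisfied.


V_q(n, t) = 10690, q^n = 268435456, Hamming bound = 25110, |C| = 8718 ≤ bound (satisfied).

Step 1: Compute V_q(n, t) = Σ_{j=0}^3 C(n, j) (q−1)^j.
  j = 0: C(14,0)·(3)^0 = 1·1 = 1.
  j = 1: C(14,1)·(3)^1 = 14·3 = 42.
  j = 2: C(14,2)·(3)^2 = 91·9 = 819.
  j = 3: C(14,3)·(3)^3 = 364·27 = 9828.
  V_q(n, t) = 1 + 42 + 819 + 9828 = 10690.
Step 2: q^n = 4^14 = 268435456.
Step 3: Hamming bound ⌊q^n / V_q(n,t)⌋ = ⌊268435456/10690⌋ = 25110.
Step 4: Compare |C| = 8718 to 25110: satisfied.
The claimed |C| lies below the Hamming bound.
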